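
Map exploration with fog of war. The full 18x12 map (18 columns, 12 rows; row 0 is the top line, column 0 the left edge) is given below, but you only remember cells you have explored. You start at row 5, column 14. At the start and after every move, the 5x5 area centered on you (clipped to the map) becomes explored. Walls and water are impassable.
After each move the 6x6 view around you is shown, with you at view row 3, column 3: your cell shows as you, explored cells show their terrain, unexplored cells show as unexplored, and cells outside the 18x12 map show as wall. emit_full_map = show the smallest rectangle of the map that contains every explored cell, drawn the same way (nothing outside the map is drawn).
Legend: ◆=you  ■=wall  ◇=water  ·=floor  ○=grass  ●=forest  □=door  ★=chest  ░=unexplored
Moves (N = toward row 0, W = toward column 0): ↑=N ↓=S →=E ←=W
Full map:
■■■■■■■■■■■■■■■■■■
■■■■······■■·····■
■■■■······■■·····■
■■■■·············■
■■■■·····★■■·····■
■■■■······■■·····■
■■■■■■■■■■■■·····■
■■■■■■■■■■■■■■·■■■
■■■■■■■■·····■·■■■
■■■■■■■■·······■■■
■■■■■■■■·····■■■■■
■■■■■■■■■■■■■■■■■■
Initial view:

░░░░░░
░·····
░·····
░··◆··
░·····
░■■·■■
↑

░░░░░░
░·····
░·····
░··◆··
░·····
░·····

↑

░░░░░░
░·····
░·····
░··◆··
░·····
░·····

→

░░░░░░
·····■
·····■
···◆·■
·····■
·····■

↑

■■■■■■
░■■■■■
·····■
···◆·■
·····■
·····■

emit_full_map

░■■■■■
·····■
···◆·■
·····■
·····■
·····■
·····░
■■·■■░

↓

░■■■■■
·····■
·····■
···◆·■
·····■
·····■

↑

■■■■■■
░■■■■■
·····■
···◆·■
·····■
·····■

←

■■■■■■
░■■■■■
░·····
░··◆··
░·····
░·····

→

■■■■■■
■■■■■■
·····■
···◆·■
·····■
·····■

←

■■■■■■
░■■■■■
░·····
░··◆··
░·····
░·····

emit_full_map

■■■■■■
·····■
··◆··■
·····■
·····■
·····■
·····░
■■·■■░

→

■■■■■■
■■■■■■
·····■
···◆·■
·····■
·····■

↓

■■■■■■
·····■
·····■
···◆·■
·····■
·····■

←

░■■■■■
░·····
░·····
░··◆··
░·····
░·····

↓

░·····
░·····
░·····
░··◆··
░·····
░·····

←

░░····
░■····
░·····
░■·◆··
░■····
░■····

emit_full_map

░■■■■■■
░·····■
■·····■
······■
■·◆···■
■·····■
■·····░
░■■·■■░

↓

░■····
░·····
░■····
░■·◆··
░■····
░■■■·■

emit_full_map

░■■■■■■
░·····■
■·····■
······■
■·····■
■·◆···■
■·····░
■■■·■■░


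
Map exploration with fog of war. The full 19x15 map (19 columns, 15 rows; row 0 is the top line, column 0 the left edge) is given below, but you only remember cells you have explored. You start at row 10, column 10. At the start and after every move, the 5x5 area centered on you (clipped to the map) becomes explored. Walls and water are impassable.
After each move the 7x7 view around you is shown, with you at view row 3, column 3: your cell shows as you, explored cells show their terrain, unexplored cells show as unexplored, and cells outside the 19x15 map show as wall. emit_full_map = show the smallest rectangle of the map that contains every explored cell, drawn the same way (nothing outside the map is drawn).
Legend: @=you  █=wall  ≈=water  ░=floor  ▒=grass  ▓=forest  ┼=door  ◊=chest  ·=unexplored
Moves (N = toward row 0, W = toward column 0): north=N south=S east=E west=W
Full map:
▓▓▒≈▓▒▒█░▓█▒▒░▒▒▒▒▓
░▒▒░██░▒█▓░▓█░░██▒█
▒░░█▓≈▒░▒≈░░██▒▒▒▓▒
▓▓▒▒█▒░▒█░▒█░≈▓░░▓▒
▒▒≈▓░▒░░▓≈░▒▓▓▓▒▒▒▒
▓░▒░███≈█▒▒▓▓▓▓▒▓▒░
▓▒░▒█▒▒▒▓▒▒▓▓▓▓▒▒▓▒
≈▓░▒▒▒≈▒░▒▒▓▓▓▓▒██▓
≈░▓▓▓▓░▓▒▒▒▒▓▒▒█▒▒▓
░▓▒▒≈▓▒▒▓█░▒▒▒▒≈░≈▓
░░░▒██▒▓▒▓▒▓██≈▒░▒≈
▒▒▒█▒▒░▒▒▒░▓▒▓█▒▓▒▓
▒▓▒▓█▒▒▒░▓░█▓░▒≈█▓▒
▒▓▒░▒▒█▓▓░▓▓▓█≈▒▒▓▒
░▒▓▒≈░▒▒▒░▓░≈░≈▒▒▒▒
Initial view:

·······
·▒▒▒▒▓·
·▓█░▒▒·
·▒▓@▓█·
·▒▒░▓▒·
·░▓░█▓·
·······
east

·······
▒▒▒▒▓▒·
▓█░▒▒▒·
▒▓▒@██·
▒▒░▓▒▓·
░▓░█▓░·
·······

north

·······
·▒▒▓▓▓·
▒▒▒▒▓▒·
▓█░@▒▒·
▒▓▒▓██·
▒▒░▓▒▓·
░▓░█▓░·

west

·······
·░▒▒▓▓▓
·▒▒▒▒▓▒
·▓█@▒▒▒
·▒▓▒▓██
·▒▒░▓▒▓
·░▓░█▓░

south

·░▒▒▓▓▓
·▒▒▒▒▓▒
·▓█░▒▒▒
·▒▓@▓██
·▒▒░▓▒▓
·░▓░█▓░
·······

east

░▒▒▓▓▓·
▒▒▒▒▓▒·
▓█░▒▒▒·
▒▓▒@██·
▒▒░▓▒▓·
░▓░█▓░·
·······

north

·······
░▒▒▓▓▓·
▒▒▒▒▓▒·
▓█░@▒▒·
▒▓▒▓██·
▒▒░▓▒▓·
░▓░█▓░·

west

·······
·░▒▒▓▓▓
·▒▒▒▒▓▒
·▓█@▒▒▒
·▒▓▒▓██
·▒▒░▓▒▓
·░▓░█▓░

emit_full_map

░▒▒▓▓▓
▒▒▒▒▓▒
▓█@▒▒▒
▒▓▒▓██
▒▒░▓▒▓
░▓░█▓░

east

·······
░▒▒▓▓▓·
▒▒▒▒▓▒·
▓█░@▒▒·
▒▓▒▓██·
▒▒░▓▒▓·
░▓░█▓░·

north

·······
·▒▒▓▓▓·
░▒▒▓▓▓·
▒▒▒@▓▒·
▓█░▒▒▒·
▒▓▒▓██·
▒▒░▓▒▓·

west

·······
·▓▒▒▓▓▓
·░▒▒▓▓▓
·▒▒@▒▓▒
·▓█░▒▒▒
·▒▓▒▓██
·▒▒░▓▒▓

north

·······
·█▒▒▓▓·
·▓▒▒▓▓▓
·░▒@▓▓▓
·▒▒▒▒▓▒
·▓█░▒▒▒
·▒▓▒▓██

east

·······
█▒▒▓▓▓·
▓▒▒▓▓▓·
░▒▒@▓▓·
▒▒▒▒▓▒·
▓█░▒▒▒·
▒▓▒▓██·

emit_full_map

█▒▒▓▓▓
▓▒▒▓▓▓
░▒▒@▓▓
▒▒▒▒▓▒
▓█░▒▒▒
▒▓▒▓██
▒▒░▓▒▓
░▓░█▓░

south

█▒▒▓▓▓·
▓▒▒▓▓▓·
░▒▒▓▓▓·
▒▒▒@▓▒·
▓█░▒▒▒·
▒▓▒▓██·
▒▒░▓▒▓·

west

·█▒▒▓▓▓
·▓▒▒▓▓▓
·░▒▒▓▓▓
·▒▒@▒▓▒
·▓█░▒▒▒
·▒▓▒▓██
·▒▒░▓▒▓

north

·······
·█▒▒▓▓▓
·▓▒▒▓▓▓
·░▒@▓▓▓
·▒▒▒▒▓▒
·▓█░▒▒▒
·▒▓▒▓██

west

·······
·≈█▒▒▓▓
·▒▓▒▒▓▓
·▒░@▒▓▓
·▓▒▒▒▒▓
·▒▓█░▒▒
··▒▓▒▓█

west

·······
·█≈█▒▒▓
·▒▒▓▒▒▓
·≈▒@▒▒▓
·░▓▒▒▒▒
·▒▒▓█░▒
···▒▓▒▓

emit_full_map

█≈█▒▒▓▓▓
▒▒▓▒▒▓▓▓
≈▒@▒▒▓▓▓
░▓▒▒▒▒▓▒
▒▒▓█░▒▒▒
··▒▓▒▓██
··▒▒░▓▒▓
··░▓░█▓░


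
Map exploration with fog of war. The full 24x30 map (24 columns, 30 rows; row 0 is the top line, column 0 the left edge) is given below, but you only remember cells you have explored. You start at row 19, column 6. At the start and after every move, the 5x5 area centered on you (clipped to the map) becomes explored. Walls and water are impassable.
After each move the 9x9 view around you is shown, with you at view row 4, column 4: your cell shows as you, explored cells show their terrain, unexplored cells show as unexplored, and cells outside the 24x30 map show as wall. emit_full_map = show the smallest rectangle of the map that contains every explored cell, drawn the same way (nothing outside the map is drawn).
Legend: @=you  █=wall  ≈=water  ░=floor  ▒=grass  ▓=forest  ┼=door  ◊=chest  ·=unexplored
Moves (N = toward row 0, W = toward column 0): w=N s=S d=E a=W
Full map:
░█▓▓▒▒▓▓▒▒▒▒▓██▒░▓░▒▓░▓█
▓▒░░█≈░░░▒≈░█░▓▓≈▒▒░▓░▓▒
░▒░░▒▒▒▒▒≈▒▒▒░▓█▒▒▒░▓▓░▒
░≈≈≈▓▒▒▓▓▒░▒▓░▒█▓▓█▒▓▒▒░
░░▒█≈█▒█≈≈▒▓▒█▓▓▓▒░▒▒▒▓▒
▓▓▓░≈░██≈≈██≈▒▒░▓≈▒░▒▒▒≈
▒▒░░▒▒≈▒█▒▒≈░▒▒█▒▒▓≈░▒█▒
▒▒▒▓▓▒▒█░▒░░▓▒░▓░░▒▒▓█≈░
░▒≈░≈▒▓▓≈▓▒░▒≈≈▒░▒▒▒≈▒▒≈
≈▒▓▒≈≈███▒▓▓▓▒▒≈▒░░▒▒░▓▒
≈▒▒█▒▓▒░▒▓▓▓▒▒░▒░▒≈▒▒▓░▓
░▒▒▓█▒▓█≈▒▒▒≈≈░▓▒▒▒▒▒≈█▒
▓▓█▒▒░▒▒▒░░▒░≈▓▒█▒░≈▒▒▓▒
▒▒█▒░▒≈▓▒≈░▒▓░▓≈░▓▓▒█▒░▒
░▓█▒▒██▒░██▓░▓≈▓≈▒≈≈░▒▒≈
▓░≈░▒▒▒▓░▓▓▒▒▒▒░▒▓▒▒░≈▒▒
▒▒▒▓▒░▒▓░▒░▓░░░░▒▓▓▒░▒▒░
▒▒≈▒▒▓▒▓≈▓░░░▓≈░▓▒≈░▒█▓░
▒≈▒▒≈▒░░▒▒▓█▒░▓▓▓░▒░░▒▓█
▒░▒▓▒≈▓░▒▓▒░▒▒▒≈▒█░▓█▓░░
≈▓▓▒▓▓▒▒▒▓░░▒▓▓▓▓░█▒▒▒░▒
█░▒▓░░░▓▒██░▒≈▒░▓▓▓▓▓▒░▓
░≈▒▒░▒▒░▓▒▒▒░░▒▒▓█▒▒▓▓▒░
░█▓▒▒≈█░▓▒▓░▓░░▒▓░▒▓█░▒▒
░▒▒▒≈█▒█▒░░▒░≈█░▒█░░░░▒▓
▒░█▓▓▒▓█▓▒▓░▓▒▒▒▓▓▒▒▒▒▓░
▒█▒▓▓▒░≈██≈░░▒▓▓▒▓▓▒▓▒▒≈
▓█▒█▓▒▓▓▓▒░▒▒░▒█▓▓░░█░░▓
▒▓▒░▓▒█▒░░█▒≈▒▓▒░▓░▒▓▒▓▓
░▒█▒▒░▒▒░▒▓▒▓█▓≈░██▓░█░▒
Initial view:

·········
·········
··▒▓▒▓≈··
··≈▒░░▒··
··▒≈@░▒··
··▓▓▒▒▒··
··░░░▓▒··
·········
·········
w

·········
·········
··▒░▒▓░··
··▒▓▒▓≈··
··≈▒@░▒··
··▒≈▓░▒··
··▓▓▒▒▒··
··░░░▓▒··
·········

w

·········
·········
··▒▒▒▓░··
··▒░▒▓░··
··▒▓@▓≈··
··≈▒░░▒··
··▒≈▓░▒··
··▓▓▒▒▒··
··░░░▓▒··

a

·········
·········
··░▒▒▒▓░·
··▓▒░▒▓░·
··▒▒@▒▓≈·
··▒≈▒░░▒·
··▓▒≈▓░▒·
···▓▓▒▒▒·
···░░░▓▒·

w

·········
·········
··▒▒██▒··
··░▒▒▒▓░·
··▓▒@▒▓░·
··▒▒▓▒▓≈·
··▒≈▒░░▒·
··▓▒≈▓░▒·
···▓▓▒▒▒·

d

·········
·········
·▒▒██▒░··
·░▒▒▒▓░··
·▓▒░@▓░··
·▒▒▓▒▓≈··
·▒≈▒░░▒··
·▓▒≈▓░▒··
··▓▓▒▒▒··

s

·········
·▒▒██▒░··
·░▒▒▒▓░··
·▓▒░▒▓░··
·▒▒▓@▓≈··
·▒≈▒░░▒··
·▓▒≈▓░▒··
··▓▓▒▒▒··
··░░░▓▒··

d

·········
▒▒██▒░···
░▒▒▒▓░▓··
▓▒░▒▓░▒··
▒▒▓▒@≈▓··
▒≈▒░░▒▒··
▓▒≈▓░▒▓··
·▓▓▒▒▒···
·░░░▓▒···

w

·········
·········
▒▒██▒░█··
░▒▒▒▓░▓··
▓▒░▒@░▒··
▒▒▓▒▓≈▓··
▒≈▒░░▒▒··
▓▒≈▓░▒▓··
·▓▓▒▒▒···

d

·········
·········
▒██▒░██··
▒▒▒▓░▓▓··
▒░▒▓@▒░··
▒▓▒▓≈▓░··
≈▒░░▒▒▓··
▒≈▓░▒▓···
▓▓▒▒▒····

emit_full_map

▒▒██▒░██
░▒▒▒▓░▓▓
▓▒░▒▓@▒░
▒▒▓▒▓≈▓░
▒≈▒░░▒▒▓
▓▒≈▓░▒▓·
·▓▓▒▒▒··
·░░░▓▒··

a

·········
·········
▒▒██▒░██·
░▒▒▒▓░▓▓·
▓▒░▒@░▒░·
▒▒▓▒▓≈▓░·
▒≈▒░░▒▒▓·
▓▒≈▓░▒▓··
·▓▓▒▒▒···

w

·········
·········
··▒≈▓▒≈··
▒▒██▒░██·
░▒▒▒@░▓▓·
▓▒░▒▓░▒░·
▒▒▓▒▓≈▓░·
▒≈▒░░▒▒▓·
▓▒≈▓░▒▓··

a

·········
·········
··░▒≈▓▒≈·
·▒▒██▒░██
·░▒▒@▓░▓▓
·▓▒░▒▓░▒░
·▒▒▓▒▓≈▓░
·▒≈▒░░▒▒▓
·▓▒≈▓░▒▓·

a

·········
·········
··▒░▒≈▓▒≈
··▒▒██▒░█
··░▒@▒▓░▓
··▓▒░▒▓░▒
··▒▒▓▒▓≈▓
··▒≈▒░░▒▒
··▓▒≈▓░▒▓

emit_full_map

▒░▒≈▓▒≈·
▒▒██▒░██
░▒@▒▓░▓▓
▓▒░▒▓░▒░
▒▒▓▒▓≈▓░
▒≈▒░░▒▒▓
▓▒≈▓░▒▓·
·▓▓▒▒▒··
·░░░▓▒··

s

·········
··▒░▒≈▓▒≈
··▒▒██▒░█
··░▒▒▒▓░▓
··▓▒@▒▓░▒
··▒▒▓▒▓≈▓
··▒≈▒░░▒▒
··▓▒≈▓░▒▓
···▓▓▒▒▒·

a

·········
···▒░▒≈▓▒
··█▒▒██▒░
··≈░▒▒▒▓░
··▒▓@░▒▓░
··≈▒▒▓▒▓≈
··▒▒≈▒░░▒
···▓▒≈▓░▒
····▓▓▒▒▒

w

·········
·········
··█▒░▒≈▓▒
··█▒▒██▒░
··≈░@▒▒▓░
··▒▓▒░▒▓░
··≈▒▒▓▒▓≈
··▒▒≈▒░░▒
···▓▒≈▓░▒

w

·········
·········
··█▒▒░▒··
··█▒░▒≈▓▒
··█▒@██▒░
··≈░▒▒▒▓░
··▒▓▒░▒▓░
··≈▒▒▓▒▓≈
··▒▒≈▒░░▒

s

·········
··█▒▒░▒··
··█▒░▒≈▓▒
··█▒▒██▒░
··≈░@▒▒▓░
··▒▓▒░▒▓░
··≈▒▒▓▒▓≈
··▒▒≈▒░░▒
···▓▒≈▓░▒

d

·········
·█▒▒░▒···
·█▒░▒≈▓▒≈
·█▒▒██▒░█
·≈░▒@▒▓░▓
·▒▓▒░▒▓░▒
·≈▒▒▓▒▓≈▓
·▒▒≈▒░░▒▒
··▓▒≈▓░▒▓

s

·█▒▒░▒···
·█▒░▒≈▓▒≈
·█▒▒██▒░█
·≈░▒▒▒▓░▓
·▒▓▒@▒▓░▒
·≈▒▒▓▒▓≈▓
·▒▒≈▒░░▒▒
··▓▒≈▓░▒▓
···▓▓▒▒▒·

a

··█▒▒░▒··
··█▒░▒≈▓▒
··█▒▒██▒░
··≈░▒▒▒▓░
··▒▓@░▒▓░
··≈▒▒▓▒▓≈
··▒▒≈▒░░▒
···▓▒≈▓░▒
····▓▓▒▒▒

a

█··█▒▒░▒·
█··█▒░▒≈▓
█·▓█▒▒██▒
█·░≈░▒▒▒▓
█·▒▒@▒░▒▓
█·▒≈▒▒▓▒▓
█·≈▒▒≈▒░░
█···▓▒≈▓░
█····▓▓▒▒

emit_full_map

·█▒▒░▒····
·█▒░▒≈▓▒≈·
▓█▒▒██▒░██
░≈░▒▒▒▓░▓▓
▒▒@▒░▒▓░▒░
▒≈▒▒▓▒▓≈▓░
≈▒▒≈▒░░▒▒▓
··▓▒≈▓░▒▓·
···▓▓▒▒▒··
···░░░▓▒··

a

██··█▒▒░▒
██··█▒░▒≈
██░▓█▒▒██
██▓░≈░▒▒▒
██▒▒@▓▒░▒
██▒▒≈▒▒▓▒
██▒≈▒▒≈▒░
██···▓▒≈▓
██····▓▓▒

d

█··█▒▒░▒·
█··█▒░▒≈▓
█░▓█▒▒██▒
█▓░≈░▒▒▒▓
█▒▒▒@▒░▒▓
█▒▒≈▒▒▓▒▓
█▒≈▒▒≈▒░░
█···▓▒≈▓░
█····▓▓▒▒

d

··█▒▒░▒··
··█▒░▒≈▓▒
░▓█▒▒██▒░
▓░≈░▒▒▒▓░
▒▒▒▓@░▒▓░
▒▒≈▒▒▓▒▓≈
▒≈▒▒≈▒░░▒
···▓▒≈▓░▒
····▓▓▒▒▒

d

·█▒▒░▒···
·█▒░▒≈▓▒≈
▓█▒▒██▒░█
░≈░▒▒▒▓░▓
▒▒▓▒@▒▓░▒
▒≈▒▒▓▒▓≈▓
≈▒▒≈▒░░▒▒
··▓▒≈▓░▒▓
···▓▓▒▒▒·

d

█▒▒░▒····
█▒░▒≈▓▒≈·
█▒▒██▒░██
≈░▒▒▒▓░▓▓
▒▓▒░@▓░▒░
≈▒▒▓▒▓≈▓░
▒▒≈▒░░▒▒▓
·▓▒≈▓░▒▓·
··▓▓▒▒▒··

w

·········
█▒▒░▒····
█▒░▒≈▓▒≈·
█▒▒██▒░██
≈░▒▒@▓░▓▓
▒▓▒░▒▓░▒░
≈▒▒▓▒▓≈▓░
▒▒≈▒░░▒▒▓
·▓▒≈▓░▒▓·

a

·········
·█▒▒░▒···
·█▒░▒≈▓▒≈
▓█▒▒██▒░█
░≈░▒@▒▓░▓
▒▒▓▒░▒▓░▒
▒≈▒▒▓▒▓≈▓
≈▒▒≈▒░░▒▒
··▓▒≈▓░▒▓

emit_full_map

··█▒▒░▒····
··█▒░▒≈▓▒≈·
░▓█▒▒██▒░██
▓░≈░▒@▒▓░▓▓
▒▒▒▓▒░▒▓░▒░
▒▒≈▒▒▓▒▓≈▓░
▒≈▒▒≈▒░░▒▒▓
···▓▒≈▓░▒▓·
····▓▓▒▒▒··
····░░░▓▒··

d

·········
█▒▒░▒····
█▒░▒≈▓▒≈·
█▒▒██▒░██
≈░▒▒@▓░▓▓
▒▓▒░▒▓░▒░
≈▒▒▓▒▓≈▓░
▒▒≈▒░░▒▒▓
·▓▒≈▓░▒▓·

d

·········
▒▒░▒·····
▒░▒≈▓▒≈··
▒▒██▒░██·
░▒▒▒@░▓▓·
▓▒░▒▓░▒░·
▒▒▓▒▓≈▓░·
▒≈▒░░▒▒▓·
▓▒≈▓░▒▓··

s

▒▒░▒·····
▒░▒≈▓▒≈··
▒▒██▒░██·
░▒▒▒▓░▓▓·
▓▒░▒@░▒░·
▒▒▓▒▓≈▓░·
▒≈▒░░▒▒▓·
▓▒≈▓░▒▓··
·▓▓▒▒▒···

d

▒░▒······
░▒≈▓▒≈···
▒██▒░██··
▒▒▒▓░▓▓··
▒░▒▓@▒░··
▒▓▒▓≈▓░··
≈▒░░▒▒▓··
▒≈▓░▒▓···
▓▓▒▒▒····

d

░▒·······
▒≈▓▒≈····
██▒░██▓··
▒▒▓░▓▓▒··
░▒▓░@░▓··
▓▒▓≈▓░░··
▒░░▒▒▓█··
≈▓░▒▓····
▓▒▒▒·····

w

·········
░▒·······
▒≈▓▒≈░▒··
██▒░██▓··
▒▒▓░@▓▒··
░▒▓░▒░▓··
▓▒▓≈▓░░··
▒░░▒▒▓█··
≈▓░▒▓····

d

·········
▒········
≈▓▒≈░▒▓··
█▒░██▓░··
▒▓░▓@▒▒··
▒▓░▒░▓░··
▒▓≈▓░░░··
░░▒▒▓█···
▓░▒▓·····

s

▒········
≈▓▒≈░▒▓··
█▒░██▓░··
▒▓░▓▓▒▒··
▒▓░▒@▓░··
▒▓≈▓░░░··
░░▒▒▓█▒··
▓░▒▓·····
▒▒▒······

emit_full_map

··█▒▒░▒······
··█▒░▒≈▓▒≈░▒▓
░▓█▒▒██▒░██▓░
▓░≈░▒▒▒▓░▓▓▒▒
▒▒▒▓▒░▒▓░▒@▓░
▒▒≈▒▒▓▒▓≈▓░░░
▒≈▒▒≈▒░░▒▒▓█▒
···▓▒≈▓░▒▓···
····▓▓▒▒▒····
····░░░▓▒····


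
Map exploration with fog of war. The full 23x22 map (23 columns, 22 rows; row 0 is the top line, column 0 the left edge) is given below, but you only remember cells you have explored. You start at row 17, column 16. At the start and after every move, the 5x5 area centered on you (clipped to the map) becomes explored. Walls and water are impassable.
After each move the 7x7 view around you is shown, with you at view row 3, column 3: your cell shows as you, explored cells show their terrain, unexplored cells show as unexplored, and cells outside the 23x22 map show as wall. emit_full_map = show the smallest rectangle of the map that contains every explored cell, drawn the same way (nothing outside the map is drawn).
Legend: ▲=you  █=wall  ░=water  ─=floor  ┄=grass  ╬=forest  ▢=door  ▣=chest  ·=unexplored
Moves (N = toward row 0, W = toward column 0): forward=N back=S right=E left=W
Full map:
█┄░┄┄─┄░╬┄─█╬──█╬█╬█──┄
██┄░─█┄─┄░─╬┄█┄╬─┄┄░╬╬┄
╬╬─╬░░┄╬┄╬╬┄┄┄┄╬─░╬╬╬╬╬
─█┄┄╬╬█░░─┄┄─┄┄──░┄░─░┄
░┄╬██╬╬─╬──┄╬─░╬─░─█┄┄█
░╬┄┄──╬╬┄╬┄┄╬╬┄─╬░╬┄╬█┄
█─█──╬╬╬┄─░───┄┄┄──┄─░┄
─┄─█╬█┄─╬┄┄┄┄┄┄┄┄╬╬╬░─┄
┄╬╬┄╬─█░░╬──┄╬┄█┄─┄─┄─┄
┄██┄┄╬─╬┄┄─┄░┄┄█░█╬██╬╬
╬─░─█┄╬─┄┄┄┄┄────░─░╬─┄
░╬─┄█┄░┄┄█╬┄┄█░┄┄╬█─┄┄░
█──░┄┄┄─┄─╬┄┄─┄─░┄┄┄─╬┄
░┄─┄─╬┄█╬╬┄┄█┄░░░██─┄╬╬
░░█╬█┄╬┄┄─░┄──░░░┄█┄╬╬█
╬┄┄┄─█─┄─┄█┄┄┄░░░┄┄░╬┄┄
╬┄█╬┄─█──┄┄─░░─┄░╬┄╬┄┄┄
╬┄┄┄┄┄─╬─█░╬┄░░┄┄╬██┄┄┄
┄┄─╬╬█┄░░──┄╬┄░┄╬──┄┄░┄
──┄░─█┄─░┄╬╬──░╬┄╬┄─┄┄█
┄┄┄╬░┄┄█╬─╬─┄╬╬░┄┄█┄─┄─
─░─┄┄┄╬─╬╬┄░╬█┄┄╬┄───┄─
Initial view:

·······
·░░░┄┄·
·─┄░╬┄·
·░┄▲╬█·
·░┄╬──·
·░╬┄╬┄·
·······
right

·······
░░░┄┄░·
─┄░╬┄╬·
░┄┄▲██·
░┄╬──┄·
░╬┄╬┄─·
·······

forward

·······
·░░┄█┄·
░░░┄┄░·
─┄░▲┄╬·
░┄┄╬██·
░┄╬──┄·
░╬┄╬┄─·

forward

·······
·░░██─·
·░░┄█┄·
░░░▲┄░·
─┄░╬┄╬·
░┄┄╬██·
░┄╬──┄·

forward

·······
·─░┄┄┄·
·░░██─·
·░░▲█┄·
░░░┄┄░·
─┄░╬┄╬·
░┄┄╬██·

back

·─░┄┄┄·
·░░██─·
·░░┄█┄·
░░░▲┄░·
─┄░╬┄╬·
░┄┄╬██·
░┄╬──┄·

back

·░░██─·
·░░┄█┄·
░░░┄┄░·
─┄░▲┄╬·
░┄┄╬██·
░┄╬──┄·
░╬┄╬┄─·

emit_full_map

·─░┄┄┄
·░░██─
·░░┄█┄
░░░┄┄░
─┄░▲┄╬
░┄┄╬██
░┄╬──┄
░╬┄╬┄─

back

·░░┄█┄·
░░░┄┄░·
─┄░╬┄╬·
░┄┄▲██·
░┄╬──┄·
░╬┄╬┄─·
·······

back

░░░┄┄░·
─┄░╬┄╬·
░┄┄╬██·
░┄╬▲─┄·
░╬┄╬┄─·
·░┄┄█┄·
·······

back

─┄░╬┄╬·
░┄┄╬██·
░┄╬──┄·
░╬┄▲┄─·
·░┄┄█┄·
·┄╬┄──·
███████

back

░┄┄╬██·
░┄╬──┄·
░╬┄╬┄─·
·░┄▲█┄·
·┄╬┄──·
███████
███████

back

░┄╬──┄·
░╬┄╬┄─·
·░┄┄█┄·
·┄╬▲──·
███████
███████
███████

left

·░┄╬──┄
·░╬┄╬┄─
·╬░┄┄█┄
·┄┄▲┄──
███████
███████
███████

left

··░┄╬──
·─░╬┄╬┄
·╬╬░┄┄█
·█┄▲╬┄─
███████
███████
███████

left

···░┄╬─
·──░╬┄╬
·┄╬╬░┄┄
·╬█▲┄╬┄
███████
███████
███████

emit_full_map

···─░┄┄┄
···░░██─
···░░┄█┄
··░░░┄┄░
··─┄░╬┄╬
··░┄┄╬██
··░┄╬──┄
──░╬┄╬┄─
┄╬╬░┄┄█┄
╬█▲┄╬┄──

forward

···░┄┄╬
·╬┄░┄╬─
·──░╬┄╬
·┄╬▲░┄┄
·╬█┄┄╬┄
███████
███████

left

····░┄┄
·┄╬┄░┄╬
·╬──░╬┄
·─┄▲╬░┄
·░╬█┄┄╬
███████
███████

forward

····─┄░
·╬┄░░┄┄
·┄╬┄░┄╬
·╬─▲░╬┄
·─┄╬╬░┄
·░╬█┄┄╬
███████

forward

····░░░
·─░░─┄░
·╬┄░░┄┄
·┄╬▲░┄╬
·╬──░╬┄
·─┄╬╬░┄
·░╬█┄┄╬

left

·····░░
·┄─░░─┄
·░╬┄░░┄
·─┄▲┄░┄
·╬╬──░╬
·╬─┄╬╬░
··░╬█┄┄

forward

······░
·█┄┄┄░░
·┄─░░─┄
·░╬▲░░┄
·─┄╬┄░┄
·╬╬──░╬
·╬─┄╬╬░

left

·······
·┄█┄┄┄░
·┄┄─░░─
·█░▲┄░░
·──┄╬┄░
·┄╬╬──░
··╬─┄╬╬

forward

·······
·─░┄──·
·┄█┄┄┄░
·┄┄▲░░─
·█░╬┄░░
·──┄╬┄░
·┄╬╬──░

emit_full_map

······─░┄┄┄
······░░██─
─░┄──·░░┄█┄
┄█┄┄┄░░░┄┄░
┄┄▲░░─┄░╬┄╬
█░╬┄░░┄┄╬██
──┄╬┄░┄╬──┄
┄╬╬──░╬┄╬┄─
·╬─┄╬╬░┄┄█┄
··░╬█┄┄╬┄──

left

·······
·┄─░┄──
·─┄█┄┄┄
·─┄▲─░░
·─█░╬┄░
·░──┄╬┄
··┄╬╬──

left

·······
·┄┄─░┄─
·┄─┄█┄┄
·──▲┄─░
·╬─█░╬┄
·░░──┄╬
···┄╬╬─

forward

·······
·█╬╬┄┄·
·┄┄─░┄─
·┄─▲█┄┄
·──┄┄─░
·╬─█░╬┄
·░░──┄╬

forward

·······
·─┄─╬┄·
·█╬╬┄┄·
·┄┄▲░┄─
·┄─┄█┄┄
·──┄┄─░
·╬─█░╬┄

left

·······
·┄─┄─╬┄
·┄█╬╬┄┄
·╬┄▲─░┄
·─┄─┄█┄
·█──┄┄─
··╬─█░╬

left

·······
·┄┄─┄─╬
·╬┄█╬╬┄
·┄╬▲┄─░
·█─┄─┄█
·─█──┄┄
···╬─█░

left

·······
·┄┄┄─┄─
·─╬┄█╬╬
·█┄▲┄┄─
·─█─┄─┄
·┄─█──┄
····╬─█

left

·······
·░┄┄┄─┄
·┄─╬┄█╬
·╬█▲╬┄┄
·┄─█─┄─
·╬┄─█──
·····╬─

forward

·······
·┄█┄░┄·
·░┄┄┄─┄
·┄─▲┄█╬
·╬█┄╬┄┄
·┄─█─┄─
·╬┄─█──

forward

·······
·─█┄╬─·
·┄█┄░┄·
·░┄▲┄─┄
·┄─╬┄█╬
·╬█┄╬┄┄
·┄─█─┄─

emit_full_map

─█┄╬─············
┄█┄░┄············
░┄▲┄─┄─╬┄···─░┄┄┄
┄─╬┄█╬╬┄┄···░░██─
╬█┄╬┄┄─░┄──·░░┄█┄
┄─█─┄─┄█┄┄┄░░░┄┄░
╬┄─█──┄┄─░░─┄░╬┄╬
····╬─█░╬┄░░┄┄╬██
····░░──┄╬┄░┄╬──┄
······┄╬╬──░╬┄╬┄─
·······╬─┄╬╬░┄┄█┄
········░╬█┄┄╬┄──

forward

·······
·┄┄╬─╬·
·─█┄╬─·
·┄█▲░┄·
·░┄┄┄─┄
·┄─╬┄█╬
·╬█┄╬┄┄

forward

·······
·┄╬─█░·
·┄┄╬─╬·
·─█▲╬─·
·┄█┄░┄·
·░┄┄┄─┄
·┄─╬┄█╬

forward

·······
·█╬█┄─·
·┄╬─█░·
·┄┄▲─╬·
·─█┄╬─·
·┄█┄░┄·
·░┄┄┄─┄

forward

·······
·──╬╬╬·
·█╬█┄─·
·┄╬▲█░·
·┄┄╬─╬·
·─█┄╬─·
·┄█┄░┄·

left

·······
·█──╬╬╬
·─█╬█┄─
·╬┄▲─█░
·█┄┄╬─╬
·░─█┄╬─
··┄█┄░┄

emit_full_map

█──╬╬╬············
─█╬█┄─············
╬┄▲─█░············
█┄┄╬─╬············
░─█┄╬─············
·┄█┄░┄············
·░┄┄┄─┄─╬┄···─░┄┄┄
·┄─╬┄█╬╬┄┄···░░██─
·╬█┄╬┄┄─░┄──·░░┄█┄
·┄─█─┄─┄█┄┄┄░░░┄┄░
·╬┄─█──┄┄─░░─┄░╬┄╬
·····╬─█░╬┄░░┄┄╬██
·····░░──┄╬┄░┄╬──┄
·······┄╬╬──░╬┄╬┄─
········╬─┄╬╬░┄┄█┄
·········░╬█┄┄╬┄──

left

·······
·─█──╬╬
·┄─█╬█┄
·╬╬▲╬─█
·██┄┄╬─
·─░─█┄╬
···┄█┄░

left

█······
██─█──╬
█─┄─█╬█
█┄╬▲┄╬─
█┄██┄┄╬
█╬─░─█┄
█···┄█┄

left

██·····
███─█──
██─┄─█╬
██┄▲╬┄╬
██┄██┄┄
██╬─░─█
██···┄█

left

███····
████─█─
███─┄─█
███▲╬╬┄
███┄██┄
███╬─░─
███···┄

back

████─█─
███─┄─█
███┄╬╬┄
███▲██┄
███╬─░─
███░╬─┄
███···░

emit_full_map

█─█──╬╬╬············
─┄─█╬█┄─············
┄╬╬┄╬─█░············
▲██┄┄╬─╬············
╬─░─█┄╬─············
░╬─┄█┄░┄············
···░┄┄┄─┄─╬┄···─░┄┄┄
···┄─╬┄█╬╬┄┄···░░██─
···╬█┄╬┄┄─░┄──·░░┄█┄
···┄─█─┄─┄█┄┄┄░░░┄┄░
···╬┄─█──┄┄─░░─┄░╬┄╬
·······╬─█░╬┄░░┄┄╬██
·······░░──┄╬┄░┄╬──┄
·········┄╬╬──░╬┄╬┄─
··········╬─┄╬╬░┄┄█┄
···········░╬█┄┄╬┄──

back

███─┄─█
███┄╬╬┄
███┄██┄
███▲─░─
███░╬─┄
████──░
███···┄

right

██─┄─█╬
██┄╬╬┄╬
██┄██┄┄
██╬▲░─█
██░╬─┄█
███──░┄
██···┄─

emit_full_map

█─█──╬╬╬············
─┄─█╬█┄─············
┄╬╬┄╬─█░············
┄██┄┄╬─╬············
╬▲░─█┄╬─············
░╬─┄█┄░┄············
█──░┄┄┄─┄─╬┄···─░┄┄┄
···┄─╬┄█╬╬┄┄···░░██─
···╬█┄╬┄┄─░┄──·░░┄█┄
···┄─█─┄─┄█┄┄┄░░░┄┄░
···╬┄─█──┄┄─░░─┄░╬┄╬
·······╬─█░╬┄░░┄┄╬██
·······░░──┄╬┄░┄╬──┄
·········┄╬╬──░╬┄╬┄─
··········╬─┄╬╬░┄┄█┄
···········░╬█┄┄╬┄──


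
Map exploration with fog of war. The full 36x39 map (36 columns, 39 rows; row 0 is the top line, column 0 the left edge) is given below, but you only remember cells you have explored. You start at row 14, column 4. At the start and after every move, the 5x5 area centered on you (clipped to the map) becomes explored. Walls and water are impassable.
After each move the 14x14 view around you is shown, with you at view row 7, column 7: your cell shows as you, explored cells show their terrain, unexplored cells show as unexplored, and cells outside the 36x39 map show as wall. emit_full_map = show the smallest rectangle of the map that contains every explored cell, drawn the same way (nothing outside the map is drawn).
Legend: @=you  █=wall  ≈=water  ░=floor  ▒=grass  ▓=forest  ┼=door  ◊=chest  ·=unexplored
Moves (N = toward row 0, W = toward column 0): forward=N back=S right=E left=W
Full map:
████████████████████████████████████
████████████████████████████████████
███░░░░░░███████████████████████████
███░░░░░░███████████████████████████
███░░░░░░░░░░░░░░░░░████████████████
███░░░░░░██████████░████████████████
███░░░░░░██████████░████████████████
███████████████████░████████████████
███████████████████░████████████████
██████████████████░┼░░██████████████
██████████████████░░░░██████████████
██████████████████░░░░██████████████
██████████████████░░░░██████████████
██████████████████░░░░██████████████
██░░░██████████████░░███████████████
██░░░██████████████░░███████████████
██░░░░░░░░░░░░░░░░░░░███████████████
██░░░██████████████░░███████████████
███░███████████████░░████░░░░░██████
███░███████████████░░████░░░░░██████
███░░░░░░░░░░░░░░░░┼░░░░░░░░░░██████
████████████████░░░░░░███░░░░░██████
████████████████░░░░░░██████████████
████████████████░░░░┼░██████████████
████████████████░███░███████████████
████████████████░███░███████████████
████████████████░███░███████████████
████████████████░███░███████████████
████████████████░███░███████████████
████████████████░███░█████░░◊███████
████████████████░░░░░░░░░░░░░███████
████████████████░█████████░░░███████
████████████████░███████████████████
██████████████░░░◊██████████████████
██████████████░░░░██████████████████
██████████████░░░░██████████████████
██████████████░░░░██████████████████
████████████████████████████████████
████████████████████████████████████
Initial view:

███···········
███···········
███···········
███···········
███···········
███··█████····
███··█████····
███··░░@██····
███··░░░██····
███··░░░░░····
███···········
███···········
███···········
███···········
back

███···········
███···········
███···········
███···········
███··█████····
███··█████····
███··░░░██····
███··░░@██····
███··░░░░░····
███··░░░██····
███···········
███···········
███···········
███···········

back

███···········
███···········
███···········
███··█████····
███··█████····
███··░░░██····
███··░░░██····
███··░░@░░····
███··░░░██····
███··█░███····
███···········
███···········
███···········
███···········

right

██············
██············
██············
██··█████·····
██··█████·····
██··░░░███····
██··░░░███····
██··░░░@░░····
██··░░░███····
██··█░████····
██············
██············
██············
██············

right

█·············
█·············
█·············
█··█████······
█··█████······
█··░░░████····
█··░░░████····
█··░░░░@░░····
█··░░░████····
█··█░█████····
█·············
█·············
█·············
█·············

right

··············
··············
··············
··█████·······
··█████·······
··░░░█████····
··░░░█████····
··░░░░░@░░····
··░░░█████····
··█░██████····
··············
··············
··············
··············

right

··············
··············
··············
·█████········
·█████········
·░░░██████····
·░░░██████····
·░░░░░░@░░····
·░░░██████····
·█░███████····
··············
··············
··············
··············

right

··············
··············
··············
█████·········
█████·········
░░░███████····
░░░███████····
░░░░░░░@░░····
░░░███████····
█░████████····
··············
··············
··············
··············

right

··············
··············
··············
████··········
████··········
░░████████····
░░████████····
░░░░░░░@░░····
░░████████····
░█████████····
··············
··············
··············
··············

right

··············
··············
··············
███···········
███···········
░█████████····
░█████████····
░░░░░░░@░░····
░█████████····
██████████····
··············
··············
··············
··············

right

··············
··············
··············
██············
██············
██████████····
██████████····
░░░░░░░@░░····
██████████····
██████████····
··············
··············
··············
··············

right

··············
··············
··············
█·············
█·············
██████████····
██████████····
░░░░░░░@░░····
██████████····
██████████····
··············
··············
··············
··············

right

··············
··············
··············
··············
··············
██████████····
██████████····
░░░░░░░@░░····
██████████····
██████████····
··············
··············
··············
··············

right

··············
··············
··············
··············
··············
██████████····
██████████····
░░░░░░░@░░····
██████████····
██████████····
··············
··············
··············
··············

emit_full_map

█████···········
█████···········
░░░█████████████
░░░█████████████
░░░░░░░░░░░░░@░░
░░░█████████████
█░██████████████

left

··············
··············
··············
··············
··············
███████████···
███████████···
░░░░░░░@░░░···
███████████···
███████████···
··············
··············
··············
··············
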